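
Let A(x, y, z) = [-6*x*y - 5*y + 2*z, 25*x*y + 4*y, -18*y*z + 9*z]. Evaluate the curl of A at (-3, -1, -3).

(54, 2, -38)

(∇×A)₁ = ∂A₃/∂y − ∂A₂/∂z = -18*z
(∇×A)₂ = ∂A₁/∂z − ∂A₃/∂x = 2
(∇×A)₃ = ∂A₂/∂x − ∂A₁/∂y = 6*x + 25*y + 5
∇×A = (-18*z, 2, 6*x + 25*y + 5)
At (-3, -1, -3): (54, 2, -38).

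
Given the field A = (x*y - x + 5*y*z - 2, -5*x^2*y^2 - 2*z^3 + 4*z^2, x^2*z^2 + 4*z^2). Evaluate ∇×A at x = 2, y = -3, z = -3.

(78, -51, -167)

(∇×A)₁ = ∂A₃/∂y − ∂A₂/∂z = 6*z^2 - 8*z
(∇×A)₂ = ∂A₁/∂z − ∂A₃/∂x = -2*x*z^2 + 5*y
(∇×A)₃ = ∂A₂/∂x − ∂A₁/∂y = -10*x*y^2 - x - 5*z
∇×A = (6*z^2 - 8*z, -2*x*z^2 + 5*y, -10*x*y^2 - x - 5*z)
At (2, -3, -3): (78, -51, -167).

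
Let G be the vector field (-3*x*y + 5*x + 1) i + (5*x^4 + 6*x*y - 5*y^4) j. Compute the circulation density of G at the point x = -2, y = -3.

-184

∂G₂/∂x = 20*x^3 + 6*y
∂G₁/∂y = -3*x
Scalar curl = 20*x^3 + 3*x + 6*y
At (-2, -3): -184.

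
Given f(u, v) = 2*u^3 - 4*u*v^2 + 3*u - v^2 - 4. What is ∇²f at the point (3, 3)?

10

∂²f/∂u² = 12*u
∂²f/∂v² = -2*(4*u + 1)
∇²f = 4*u - 2
At (3, 3): 10.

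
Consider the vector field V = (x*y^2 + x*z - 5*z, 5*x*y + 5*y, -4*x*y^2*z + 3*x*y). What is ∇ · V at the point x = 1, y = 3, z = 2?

-15

∂V₁/∂x = y^2 + z
∂V₂/∂y = 5*x + 5
∂V₃/∂z = -4*x*y^2
∇·V = -4*x*y^2 + 5*x + y^2 + z + 5
At (1, 3, 2): -15.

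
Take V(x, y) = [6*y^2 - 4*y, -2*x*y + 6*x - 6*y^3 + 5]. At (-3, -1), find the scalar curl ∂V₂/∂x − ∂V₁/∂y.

∂V₂/∂x = -2*y + 6
∂V₁/∂y = 12*y - 4
Scalar curl = -14*y + 10
At (-3, -1): 24.

24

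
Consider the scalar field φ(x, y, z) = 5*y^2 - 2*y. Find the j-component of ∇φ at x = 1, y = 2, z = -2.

18

(∇φ)_2 = ∂φ/∂y = 10*y - 2
At (1, 2, -2): 18.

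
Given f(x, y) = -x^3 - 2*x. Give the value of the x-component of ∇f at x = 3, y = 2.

-29

(∇f)_1 = ∂f/∂x = -3*x^2 - 2
At (3, 2): -29.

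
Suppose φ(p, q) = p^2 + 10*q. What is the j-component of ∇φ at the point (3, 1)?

10

(∇φ)_2 = ∂φ/∂q = 10
At (3, 1): 10.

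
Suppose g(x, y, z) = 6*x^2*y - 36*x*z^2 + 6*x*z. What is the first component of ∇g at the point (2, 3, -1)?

(∇g)_1 = ∂g/∂x = 12*x*y - 36*z^2 + 6*z
At (2, 3, -1): 30.

30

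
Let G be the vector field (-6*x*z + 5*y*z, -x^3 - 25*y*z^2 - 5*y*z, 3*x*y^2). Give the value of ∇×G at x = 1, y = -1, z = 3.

(-161, -14, -18)

(∇×G)₁ = ∂G₃/∂y − ∂G₂/∂z = 6*x*y + 50*y*z + 5*y
(∇×G)₂ = ∂G₁/∂z − ∂G₃/∂x = -6*x - 3*y^2 + 5*y
(∇×G)₃ = ∂G₂/∂x − ∂G₁/∂y = -3*x^2 - 5*z
∇×G = (6*x*y + 50*y*z + 5*y, -6*x - 3*y^2 + 5*y, -3*x^2 - 5*z)
At (1, -1, 3): (-161, -14, -18).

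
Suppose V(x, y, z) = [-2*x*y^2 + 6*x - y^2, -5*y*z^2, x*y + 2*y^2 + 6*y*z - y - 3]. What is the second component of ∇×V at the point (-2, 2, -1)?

(∇×V)_2 = ∂V₁/∂z − ∂V₃/∂x
= 0 − (y)
= -y
At (-2, 2, -1): -2.

-2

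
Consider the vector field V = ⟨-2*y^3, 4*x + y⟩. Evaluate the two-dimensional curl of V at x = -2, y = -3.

∂V₂/∂x = 4
∂V₁/∂y = -6*y^2
Scalar curl = 6*y^2 + 4
At (-2, -3): 58.

58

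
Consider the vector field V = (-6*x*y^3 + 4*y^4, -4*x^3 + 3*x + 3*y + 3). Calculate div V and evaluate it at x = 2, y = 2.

∂V₁/∂x = -6*y^3
∂V₂/∂y = 3
∇·V = -6*y^3 + 3
At (2, 2): -45.

-45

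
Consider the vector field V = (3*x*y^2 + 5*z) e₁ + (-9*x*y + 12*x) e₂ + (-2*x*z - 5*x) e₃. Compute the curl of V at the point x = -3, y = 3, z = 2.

(0, 14, 39)

(∇×V)₁ = ∂V₃/∂y − ∂V₂/∂z = 0
(∇×V)₂ = ∂V₁/∂z − ∂V₃/∂x = 2*z + 10
(∇×V)₃ = ∂V₂/∂x − ∂V₁/∂y = -6*x*y - 9*y + 12
∇×V = (0, 2*z + 10, -6*x*y - 9*y + 12)
At (-3, 3, 2): (0, 14, 39).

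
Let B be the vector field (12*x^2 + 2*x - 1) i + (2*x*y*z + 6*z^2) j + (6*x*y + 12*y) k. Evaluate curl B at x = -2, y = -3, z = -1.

(0, 18, 6)

(∇×B)₁ = ∂B₃/∂y − ∂B₂/∂z = -2*x*y + 6*x - 12*z + 12
(∇×B)₂ = ∂B₁/∂z − ∂B₃/∂x = -6*y
(∇×B)₃ = ∂B₂/∂x − ∂B₁/∂y = 2*y*z
∇×B = (-2*x*y + 6*x - 12*z + 12, -6*y, 2*y*z)
At (-2, -3, -1): (0, 18, 6).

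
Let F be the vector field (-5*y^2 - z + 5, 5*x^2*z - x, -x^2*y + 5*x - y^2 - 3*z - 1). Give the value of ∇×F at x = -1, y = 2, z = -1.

(-10, -10, 29)

(∇×F)₁ = ∂F₃/∂y − ∂F₂/∂z = -6*x^2 - 2*y
(∇×F)₂ = ∂F₁/∂z − ∂F₃/∂x = 2*x*y - 6
(∇×F)₃ = ∂F₂/∂x − ∂F₁/∂y = 10*x*z + 10*y - 1
∇×F = (-6*x^2 - 2*y, 2*x*y - 6, 10*x*z + 10*y - 1)
At (-1, 2, -1): (-10, -10, 29).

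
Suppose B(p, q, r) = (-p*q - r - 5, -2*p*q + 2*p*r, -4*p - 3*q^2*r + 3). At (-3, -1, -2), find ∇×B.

(-6, 3, -5)

(∇×B)₁ = ∂B₃/∂q − ∂B₂/∂r = -2*p - 6*q*r
(∇×B)₂ = ∂B₁/∂r − ∂B₃/∂p = 3
(∇×B)₃ = ∂B₂/∂p − ∂B₁/∂q = p - 2*q + 2*r
∇×B = (-2*p - 6*q*r, 3, p - 2*q + 2*r)
At (-3, -1, -2): (-6, 3, -5).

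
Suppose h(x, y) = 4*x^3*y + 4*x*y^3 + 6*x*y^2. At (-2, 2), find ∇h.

∂h/∂x = 12*x^2*y + 4*y^3 + 6*y^2
∂h/∂y = 4*x^3 + 12*x*y^2 + 12*x*y
∇h = (12*x^2*y + 4*y^3 + 6*y^2, 4*x^3 + 12*x*y^2 + 12*x*y)
At (-2, 2): (152, -176).

(152, -176)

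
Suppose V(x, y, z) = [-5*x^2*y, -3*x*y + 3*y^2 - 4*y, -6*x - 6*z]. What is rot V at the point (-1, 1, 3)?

(0, 6, 2)

(∇×V)₁ = ∂V₃/∂y − ∂V₂/∂z = 0
(∇×V)₂ = ∂V₁/∂z − ∂V₃/∂x = 6
(∇×V)₃ = ∂V₂/∂x − ∂V₁/∂y = 5*x^2 - 3*y
∇×V = (0, 6, 5*x^2 - 3*y)
At (-1, 1, 3): (0, 6, 2).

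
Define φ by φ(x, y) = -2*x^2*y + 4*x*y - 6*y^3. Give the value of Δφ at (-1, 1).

-40

∂²φ/∂x² = -4*y
∂²φ/∂y² = -36*y
∇²φ = -40*y
At (-1, 1): -40.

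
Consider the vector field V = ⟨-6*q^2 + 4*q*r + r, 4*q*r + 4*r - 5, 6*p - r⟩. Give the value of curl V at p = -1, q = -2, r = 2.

(∇×V)₁ = ∂V₃/∂q − ∂V₂/∂r = -4*q - 4
(∇×V)₂ = ∂V₁/∂r − ∂V₃/∂p = 4*q - 5
(∇×V)₃ = ∂V₂/∂p − ∂V₁/∂q = 12*q - 4*r
∇×V = (-4*q - 4, 4*q - 5, 12*q - 4*r)
At (-1, -2, 2): (4, -13, -32).

(4, -13, -32)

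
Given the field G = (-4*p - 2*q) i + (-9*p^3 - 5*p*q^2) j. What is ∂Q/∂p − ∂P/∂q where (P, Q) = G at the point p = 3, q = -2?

-261

∂G₂/∂p = -27*p^2 - 5*q^2
∂G₁/∂q = -2
Scalar curl = -27*p^2 - 5*q^2 + 2
At (3, -2): -261.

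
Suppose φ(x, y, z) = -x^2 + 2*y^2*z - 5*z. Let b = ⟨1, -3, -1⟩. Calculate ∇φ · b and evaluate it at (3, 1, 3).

-39

∂φ/∂x = -2*x
∂φ/∂y = 4*y*z
∂φ/∂z = 2*y^2 - 5
∇φ at (3, 1, 3) = (-6, 12, -3)
∇φ · b = (-6)(1) + (12)(-3) + (-3)(-1) = -39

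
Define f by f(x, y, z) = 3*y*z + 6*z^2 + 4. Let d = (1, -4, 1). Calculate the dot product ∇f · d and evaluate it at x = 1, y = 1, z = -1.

3

∂f/∂x = 0
∂f/∂y = 3*z
∂f/∂z = 3*y + 12*z
∇f at (1, 1, -1) = (0, -3, -9)
∇f · d = (0)(1) + (-3)(-4) + (-9)(1) = 3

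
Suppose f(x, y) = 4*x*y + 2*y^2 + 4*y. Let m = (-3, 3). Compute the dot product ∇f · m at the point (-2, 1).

∂f/∂x = 4*y
∂f/∂y = 4*x + 4*y + 4
∇f at (-2, 1) = (4, 0)
∇f · m = (4)(-3) + (0)(3) = -12

-12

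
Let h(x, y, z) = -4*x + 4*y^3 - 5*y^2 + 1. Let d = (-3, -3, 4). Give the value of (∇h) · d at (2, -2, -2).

-192

∂h/∂x = -4
∂h/∂y = 12*y^2 - 10*y
∂h/∂z = 0
∇h at (2, -2, -2) = (-4, 68, 0)
∇h · d = (-4)(-3) + (68)(-3) + (0)(4) = -192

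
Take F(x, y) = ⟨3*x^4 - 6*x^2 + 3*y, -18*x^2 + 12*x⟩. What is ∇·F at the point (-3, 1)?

-288

∂F₁/∂x = 12*x^3 - 12*x
∂F₂/∂y = 0
∇·F = 12*x^3 - 12*x
At (-3, 1): -288.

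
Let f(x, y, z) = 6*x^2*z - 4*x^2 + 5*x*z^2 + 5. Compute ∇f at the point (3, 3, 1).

(17, 0, 84)

∂f/∂x = 12*x*z - 8*x + 5*z^2
∂f/∂y = 0
∂f/∂z = 6*x^2 + 10*x*z
∇f = (12*x*z - 8*x + 5*z^2, 0, 6*x^2 + 10*x*z)
At (3, 3, 1): (17, 0, 84).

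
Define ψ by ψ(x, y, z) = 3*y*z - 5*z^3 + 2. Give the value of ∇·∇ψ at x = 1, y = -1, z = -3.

90

∂²ψ/∂x² = 0
∂²ψ/∂y² = 0
∂²ψ/∂z² = -30*z
∇²ψ = -30*z
At (1, -1, -3): 90.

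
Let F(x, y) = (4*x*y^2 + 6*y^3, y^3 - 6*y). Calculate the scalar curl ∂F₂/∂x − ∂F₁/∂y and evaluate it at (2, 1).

-34

∂F₂/∂x = 0
∂F₁/∂y = 8*x*y + 18*y^2
Scalar curl = -8*x*y - 18*y^2
At (2, 1): -34.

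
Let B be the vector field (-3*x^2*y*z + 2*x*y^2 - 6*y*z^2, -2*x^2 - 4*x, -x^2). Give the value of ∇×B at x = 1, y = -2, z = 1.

(0, 32, 9)

(∇×B)₁ = ∂B₃/∂y − ∂B₂/∂z = 0
(∇×B)₂ = ∂B₁/∂z − ∂B₃/∂x = -3*x^2*y + 2*x - 12*y*z
(∇×B)₃ = ∂B₂/∂x − ∂B₁/∂y = 3*x^2*z - 4*x*y - 4*x + 6*z^2 - 4
∇×B = (0, -3*x^2*y + 2*x - 12*y*z, 3*x^2*z - 4*x*y - 4*x + 6*z^2 - 4)
At (1, -2, 1): (0, 32, 9).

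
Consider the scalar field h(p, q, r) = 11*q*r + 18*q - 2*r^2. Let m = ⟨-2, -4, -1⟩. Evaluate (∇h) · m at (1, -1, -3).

59

∂h/∂p = 0
∂h/∂q = 11*r + 18
∂h/∂r = 11*q - 4*r
∇h at (1, -1, -3) = (0, -15, 1)
∇h · m = (0)(-2) + (-15)(-4) + (1)(-1) = 59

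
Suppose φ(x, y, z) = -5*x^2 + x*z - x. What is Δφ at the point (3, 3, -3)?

-10

∂²φ/∂x² = -10
∂²φ/∂y² = 0
∂²φ/∂z² = 0
∇²φ = -10
At (3, 3, -3): -10.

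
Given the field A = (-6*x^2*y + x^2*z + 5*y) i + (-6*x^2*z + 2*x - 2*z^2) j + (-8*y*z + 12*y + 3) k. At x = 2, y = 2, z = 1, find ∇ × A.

(∇×A)₁ = ∂A₃/∂y − ∂A₂/∂z = 6*x^2 - 4*z + 12
(∇×A)₂ = ∂A₁/∂z − ∂A₃/∂x = x^2
(∇×A)₃ = ∂A₂/∂x − ∂A₁/∂y = 6*x^2 - 12*x*z - 3
∇×A = (6*x^2 - 4*z + 12, x^2, 6*x^2 - 12*x*z - 3)
At (2, 2, 1): (32, 4, -3).

(32, 4, -3)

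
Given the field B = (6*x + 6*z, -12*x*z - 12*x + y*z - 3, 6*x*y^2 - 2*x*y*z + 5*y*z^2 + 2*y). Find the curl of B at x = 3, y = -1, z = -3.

(∇×B)₁ = ∂B₃/∂y − ∂B₂/∂z = 12*x*y - 2*x*z + 12*x - y + 5*z^2 + 2
(∇×B)₂ = ∂B₁/∂z − ∂B₃/∂x = -6*y^2 + 2*y*z + 6
(∇×B)₃ = ∂B₂/∂x − ∂B₁/∂y = -12*z - 12
∇×B = (12*x*y - 2*x*z + 12*x - y + 5*z^2 + 2, -6*y^2 + 2*y*z + 6, -12*z - 12)
At (3, -1, -3): (66, 6, 24).

(66, 6, 24)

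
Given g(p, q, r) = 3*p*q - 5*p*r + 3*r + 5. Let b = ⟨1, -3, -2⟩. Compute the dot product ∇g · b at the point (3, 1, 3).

∂g/∂p = 3*q - 5*r
∂g/∂q = 3*p
∂g/∂r = -5*p + 3
∇g at (3, 1, 3) = (-12, 9, -12)
∇g · b = (-12)(1) + (9)(-3) + (-12)(-2) = -15

-15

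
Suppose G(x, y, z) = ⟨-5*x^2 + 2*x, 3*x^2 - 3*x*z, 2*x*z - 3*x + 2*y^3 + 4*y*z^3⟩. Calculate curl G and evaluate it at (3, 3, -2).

(31, 7, 24)

(∇×G)₁ = ∂G₃/∂y − ∂G₂/∂z = 3*x + 6*y^2 + 4*z^3
(∇×G)₂ = ∂G₁/∂z − ∂G₃/∂x = -2*z + 3
(∇×G)₃ = ∂G₂/∂x − ∂G₁/∂y = 6*x - 3*z
∇×G = (3*x + 6*y^2 + 4*z^3, -2*z + 3, 6*x - 3*z)
At (3, 3, -2): (31, 7, 24).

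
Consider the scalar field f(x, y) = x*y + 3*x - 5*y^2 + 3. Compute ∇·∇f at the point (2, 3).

∂²f/∂x² = 0
∂²f/∂y² = -10
∇²f = -10
At (2, 3): -10.

-10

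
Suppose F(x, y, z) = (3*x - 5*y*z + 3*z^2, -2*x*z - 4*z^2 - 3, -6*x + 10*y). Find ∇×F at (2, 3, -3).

(∇×F)₁ = ∂F₃/∂y − ∂F₂/∂z = 2*x + 8*z + 10
(∇×F)₂ = ∂F₁/∂z − ∂F₃/∂x = -5*y + 6*z + 6
(∇×F)₃ = ∂F₂/∂x − ∂F₁/∂y = 3*z
∇×F = (2*x + 8*z + 10, -5*y + 6*z + 6, 3*z)
At (2, 3, -3): (-10, -27, -9).

(-10, -27, -9)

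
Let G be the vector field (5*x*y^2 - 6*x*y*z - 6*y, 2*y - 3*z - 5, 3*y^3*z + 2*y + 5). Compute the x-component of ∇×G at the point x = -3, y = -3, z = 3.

(∇×G)_1 = ∂G₃/∂y − ∂G₂/∂z
= 9*y^2*z + 2 − (-3)
= 9*y^2*z + 5
At (-3, -3, 3): 248.

248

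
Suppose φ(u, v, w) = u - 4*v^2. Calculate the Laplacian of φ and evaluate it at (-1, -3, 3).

∂²φ/∂u² = 0
∂²φ/∂v² = -8
∂²φ/∂w² = 0
∇²φ = -8
At (-1, -3, 3): -8.

-8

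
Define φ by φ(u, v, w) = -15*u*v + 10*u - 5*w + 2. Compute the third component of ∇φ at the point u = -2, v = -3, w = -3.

(∇φ)_3 = ∂φ/∂w = -5
At (-2, -3, -3): -5.

-5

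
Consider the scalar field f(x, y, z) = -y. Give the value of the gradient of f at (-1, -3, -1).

∂f/∂x = 0
∂f/∂y = -1
∂f/∂z = 0
∇f = (0, -1, 0)
At (-1, -3, -1): (0, -1, 0).

(0, -1, 0)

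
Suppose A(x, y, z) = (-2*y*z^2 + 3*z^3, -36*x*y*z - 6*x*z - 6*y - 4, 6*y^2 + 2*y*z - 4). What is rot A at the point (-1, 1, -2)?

(∇×A)₁ = ∂A₃/∂y − ∂A₂/∂z = 36*x*y + 6*x + 12*y + 2*z
(∇×A)₂ = ∂A₁/∂z − ∂A₃/∂x = -4*y*z + 9*z^2
(∇×A)₃ = ∂A₂/∂x − ∂A₁/∂y = -36*y*z + 2*z^2 - 6*z
∇×A = (36*x*y + 6*x + 12*y + 2*z, -4*y*z + 9*z^2, -36*y*z + 2*z^2 - 6*z)
At (-1, 1, -2): (-34, 44, 92).

(-34, 44, 92)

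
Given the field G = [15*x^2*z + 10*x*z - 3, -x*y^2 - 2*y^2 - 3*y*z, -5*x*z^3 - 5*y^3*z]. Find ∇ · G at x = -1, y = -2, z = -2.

150

∂G₁/∂x = 30*x*z + 10*z
∂G₂/∂y = -2*x*y - 4*y - 3*z
∂G₃/∂z = -15*x*z^2 - 5*y^3
∇·G = -2*x*y - 15*x*z^2 + 30*x*z - 5*y^3 - 4*y + 7*z
At (-1, -2, -2): 150.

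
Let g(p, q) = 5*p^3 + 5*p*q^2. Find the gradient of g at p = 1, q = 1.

∂g/∂p = 15*p^2 + 5*q^2
∂g/∂q = 10*p*q
∇g = (15*p^2 + 5*q^2, 10*p*q)
At (1, 1): (20, 10).

(20, 10)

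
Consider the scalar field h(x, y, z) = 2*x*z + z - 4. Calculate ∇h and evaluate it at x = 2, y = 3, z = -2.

(-4, 0, 5)

∂h/∂x = 2*z
∂h/∂y = 0
∂h/∂z = 2*x + 1
∇h = (2*z, 0, 2*x + 1)
At (2, 3, -2): (-4, 0, 5).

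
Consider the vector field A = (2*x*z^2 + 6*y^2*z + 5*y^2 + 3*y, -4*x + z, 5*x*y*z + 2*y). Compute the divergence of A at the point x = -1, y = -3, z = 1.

17

∂A₁/∂x = 2*z^2
∂A₂/∂y = 0
∂A₃/∂z = 5*x*y
∇·A = 5*x*y + 2*z^2
At (-1, -3, 1): 17.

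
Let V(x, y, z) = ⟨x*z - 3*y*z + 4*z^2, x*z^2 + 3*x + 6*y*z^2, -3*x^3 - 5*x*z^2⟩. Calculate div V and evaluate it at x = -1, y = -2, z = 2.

∂V₁/∂x = z
∂V₂/∂y = 6*z^2
∂V₃/∂z = -10*x*z
∇·V = -10*x*z + 6*z^2 + z
At (-1, -2, 2): 46.

46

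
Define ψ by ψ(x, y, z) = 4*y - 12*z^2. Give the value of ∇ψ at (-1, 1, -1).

∂ψ/∂x = 0
∂ψ/∂y = 4
∂ψ/∂z = -24*z
∇ψ = (0, 4, -24*z)
At (-1, 1, -1): (0, 4, 24).

(0, 4, 24)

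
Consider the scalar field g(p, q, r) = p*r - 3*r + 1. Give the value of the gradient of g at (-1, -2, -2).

∂g/∂p = r
∂g/∂q = 0
∂g/∂r = p - 3
∇g = (r, 0, p - 3)
At (-1, -2, -2): (-2, 0, -4).

(-2, 0, -4)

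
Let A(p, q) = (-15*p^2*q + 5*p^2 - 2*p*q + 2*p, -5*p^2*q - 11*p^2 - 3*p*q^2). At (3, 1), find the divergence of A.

-123

∂A₁/∂p = -30*p*q + 10*p - 2*q + 2
∂A₂/∂q = -5*p^2 - 6*p*q
∇·A = -5*p^2 - 36*p*q + 10*p - 2*q + 2
At (3, 1): -123.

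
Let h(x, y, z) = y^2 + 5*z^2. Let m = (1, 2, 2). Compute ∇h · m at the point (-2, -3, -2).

-52

∂h/∂x = 0
∂h/∂y = 2*y
∂h/∂z = 10*z
∇h at (-2, -3, -2) = (0, -6, -20)
∇h · m = (0)(1) + (-6)(2) + (-20)(2) = -52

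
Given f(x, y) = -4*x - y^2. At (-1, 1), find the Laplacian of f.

∂²f/∂x² = 0
∂²f/∂y² = -2
∇²f = -2
At (-1, 1): -2.

-2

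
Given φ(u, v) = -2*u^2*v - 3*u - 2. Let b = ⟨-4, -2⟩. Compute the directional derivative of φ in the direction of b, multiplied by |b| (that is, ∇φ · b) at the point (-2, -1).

60

∂φ/∂u = -4*u*v - 3
∂φ/∂v = -2*u^2
∇φ at (-2, -1) = (-11, -8)
∇φ · b = (-11)(-4) + (-8)(-2) = 60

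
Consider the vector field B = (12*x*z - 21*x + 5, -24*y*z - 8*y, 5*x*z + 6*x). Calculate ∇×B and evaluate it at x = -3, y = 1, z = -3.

(∇×B)₁ = ∂B₃/∂y − ∂B₂/∂z = 24*y
(∇×B)₂ = ∂B₁/∂z − ∂B₃/∂x = 12*x - 5*z - 6
(∇×B)₃ = ∂B₂/∂x − ∂B₁/∂y = 0
∇×B = (24*y, 12*x - 5*z - 6, 0)
At (-3, 1, -3): (24, -27, 0).

(24, -27, 0)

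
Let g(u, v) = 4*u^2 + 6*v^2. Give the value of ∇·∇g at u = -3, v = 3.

∂²g/∂u² = 8
∂²g/∂v² = 12
∇²g = 20
At (-3, 3): 20.

20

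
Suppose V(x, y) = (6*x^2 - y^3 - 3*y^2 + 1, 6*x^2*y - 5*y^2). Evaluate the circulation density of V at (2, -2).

-48

∂V₂/∂x = 12*x*y
∂V₁/∂y = -3*y^2 - 6*y
Scalar curl = 12*x*y + 3*y^2 + 6*y
At (2, -2): -48.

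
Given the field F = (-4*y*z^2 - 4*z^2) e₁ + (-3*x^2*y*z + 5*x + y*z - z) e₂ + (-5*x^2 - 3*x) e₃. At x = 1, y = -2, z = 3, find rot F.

(-3, 37, 77)

(∇×F)₁ = ∂F₃/∂y − ∂F₂/∂z = 3*x^2*y - y + 1
(∇×F)₂ = ∂F₁/∂z − ∂F₃/∂x = 10*x - 8*y*z - 8*z + 3
(∇×F)₃ = ∂F₂/∂x − ∂F₁/∂y = -6*x*y*z + 4*z^2 + 5
∇×F = (3*x^2*y - y + 1, 10*x - 8*y*z - 8*z + 3, -6*x*y*z + 4*z^2 + 5)
At (1, -2, 3): (-3, 37, 77).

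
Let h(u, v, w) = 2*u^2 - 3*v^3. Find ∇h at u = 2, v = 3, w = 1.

(8, -81, 0)

∂h/∂u = 4*u
∂h/∂v = -9*v^2
∂h/∂w = 0
∇h = (4*u, -9*v^2, 0)
At (2, 3, 1): (8, -81, 0).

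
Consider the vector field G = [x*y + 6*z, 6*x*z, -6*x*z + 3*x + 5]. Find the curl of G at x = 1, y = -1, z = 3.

(∇×G)₁ = ∂G₃/∂y − ∂G₂/∂z = -6*x
(∇×G)₂ = ∂G₁/∂z − ∂G₃/∂x = 6*z + 3
(∇×G)₃ = ∂G₂/∂x − ∂G₁/∂y = -x + 6*z
∇×G = (-6*x, 6*z + 3, -x + 6*z)
At (1, -1, 3): (-6, 21, 17).

(-6, 21, 17)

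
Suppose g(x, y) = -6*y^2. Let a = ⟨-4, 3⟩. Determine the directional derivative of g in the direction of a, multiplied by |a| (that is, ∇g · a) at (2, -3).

108

∂g/∂x = 0
∂g/∂y = -12*y
∇g at (2, -3) = (0, 36)
∇g · a = (0)(-4) + (36)(3) = 108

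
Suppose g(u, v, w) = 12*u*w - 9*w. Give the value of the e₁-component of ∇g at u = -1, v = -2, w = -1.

-12

(∇g)_1 = ∂g/∂u = 12*w
At (-1, -2, -1): -12.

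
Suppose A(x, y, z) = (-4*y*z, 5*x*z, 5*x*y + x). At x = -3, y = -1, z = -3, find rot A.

(0, 8, -27)

(∇×A)₁ = ∂A₃/∂y − ∂A₂/∂z = 0
(∇×A)₂ = ∂A₁/∂z − ∂A₃/∂x = -9*y - 1
(∇×A)₃ = ∂A₂/∂x − ∂A₁/∂y = 9*z
∇×A = (0, -9*y - 1, 9*z)
At (-3, -1, -3): (0, 8, -27).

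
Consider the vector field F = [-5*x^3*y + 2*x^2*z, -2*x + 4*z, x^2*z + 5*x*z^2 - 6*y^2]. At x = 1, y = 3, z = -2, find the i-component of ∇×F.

-40

(∇×F)_1 = ∂F₃/∂y − ∂F₂/∂z
= -12*y − (4)
= -12*y - 4
At (1, 3, -2): -40.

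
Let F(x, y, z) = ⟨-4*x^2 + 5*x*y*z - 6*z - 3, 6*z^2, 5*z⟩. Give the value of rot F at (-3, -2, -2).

(∇×F)₁ = ∂F₃/∂y − ∂F₂/∂z = -12*z
(∇×F)₂ = ∂F₁/∂z − ∂F₃/∂x = 5*x*y - 6
(∇×F)₃ = ∂F₂/∂x − ∂F₁/∂y = -5*x*z
∇×F = (-12*z, 5*x*y - 6, -5*x*z)
At (-3, -2, -2): (24, 24, -30).

(24, 24, -30)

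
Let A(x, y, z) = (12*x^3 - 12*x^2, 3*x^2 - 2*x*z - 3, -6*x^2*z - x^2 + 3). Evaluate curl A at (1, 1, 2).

(∇×A)₁ = ∂A₃/∂y − ∂A₂/∂z = 2*x
(∇×A)₂ = ∂A₁/∂z − ∂A₃/∂x = 12*x*z + 2*x
(∇×A)₃ = ∂A₂/∂x − ∂A₁/∂y = 6*x - 2*z
∇×A = (2*x, 12*x*z + 2*x, 6*x - 2*z)
At (1, 1, 2): (2, 26, 2).

(2, 26, 2)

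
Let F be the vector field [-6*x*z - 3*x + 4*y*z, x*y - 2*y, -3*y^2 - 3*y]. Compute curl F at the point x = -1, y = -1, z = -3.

(3, 2, 11)

(∇×F)₁ = ∂F₃/∂y − ∂F₂/∂z = -6*y - 3
(∇×F)₂ = ∂F₁/∂z − ∂F₃/∂x = -6*x + 4*y
(∇×F)₃ = ∂F₂/∂x − ∂F₁/∂y = y - 4*z
∇×F = (-6*y - 3, -6*x + 4*y, y - 4*z)
At (-1, -1, -3): (3, 2, 11).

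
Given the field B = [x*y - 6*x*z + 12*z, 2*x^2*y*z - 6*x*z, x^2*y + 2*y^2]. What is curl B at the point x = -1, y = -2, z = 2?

(∇×B)₁ = ∂B₃/∂y − ∂B₂/∂z = -2*x^2*y + x^2 + 6*x + 4*y
(∇×B)₂ = ∂B₁/∂z − ∂B₃/∂x = -2*x*y - 6*x + 12
(∇×B)₃ = ∂B₂/∂x − ∂B₁/∂y = 4*x*y*z - x - 6*z
∇×B = (-2*x^2*y + x^2 + 6*x + 4*y, -2*x*y - 6*x + 12, 4*x*y*z - x - 6*z)
At (-1, -2, 2): (-9, 14, 5).

(-9, 14, 5)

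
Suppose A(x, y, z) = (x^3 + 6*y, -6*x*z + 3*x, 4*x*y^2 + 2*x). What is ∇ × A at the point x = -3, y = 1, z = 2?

(-42, -6, -15)

(∇×A)₁ = ∂A₃/∂y − ∂A₂/∂z = 8*x*y + 6*x
(∇×A)₂ = ∂A₁/∂z − ∂A₃/∂x = -4*y^2 - 2
(∇×A)₃ = ∂A₂/∂x − ∂A₁/∂y = -6*z - 3
∇×A = (8*x*y + 6*x, -4*y^2 - 2, -6*z - 3)
At (-3, 1, 2): (-42, -6, -15).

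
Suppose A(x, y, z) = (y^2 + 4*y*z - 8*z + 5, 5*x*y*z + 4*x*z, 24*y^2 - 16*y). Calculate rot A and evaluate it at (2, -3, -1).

(∇×A)₁ = ∂A₃/∂y − ∂A₂/∂z = -5*x*y - 4*x + 48*y - 16
(∇×A)₂ = ∂A₁/∂z − ∂A₃/∂x = 4*y - 8
(∇×A)₃ = ∂A₂/∂x − ∂A₁/∂y = 5*y*z - 2*y
∇×A = (-5*x*y - 4*x + 48*y - 16, 4*y - 8, 5*y*z - 2*y)
At (2, -3, -1): (-138, -20, 21).

(-138, -20, 21)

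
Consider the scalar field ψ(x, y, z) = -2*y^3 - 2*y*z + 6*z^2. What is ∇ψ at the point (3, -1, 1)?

(0, -8, 14)

∂ψ/∂x = 0
∂ψ/∂y = -6*y^2 - 2*z
∂ψ/∂z = -2*y + 12*z
∇ψ = (0, -6*y^2 - 2*z, -2*y + 12*z)
At (3, -1, 1): (0, -8, 14).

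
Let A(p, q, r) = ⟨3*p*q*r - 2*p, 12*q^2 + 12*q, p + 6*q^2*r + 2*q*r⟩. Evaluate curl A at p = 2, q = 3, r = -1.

(∇×A)₁ = ∂A₃/∂q − ∂A₂/∂r = 12*q*r + 2*r
(∇×A)₂ = ∂A₁/∂r − ∂A₃/∂p = 3*p*q - 1
(∇×A)₃ = ∂A₂/∂p − ∂A₁/∂q = -3*p*r
∇×A = (12*q*r + 2*r, 3*p*q - 1, -3*p*r)
At (2, 3, -1): (-38, 17, 6).

(-38, 17, 6)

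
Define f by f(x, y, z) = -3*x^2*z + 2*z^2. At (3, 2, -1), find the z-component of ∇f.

-31

(∇f)_3 = ∂f/∂z = -3*x^2 + 4*z
At (3, 2, -1): -31.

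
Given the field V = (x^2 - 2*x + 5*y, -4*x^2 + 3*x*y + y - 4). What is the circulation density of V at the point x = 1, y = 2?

∂V₂/∂x = -8*x + 3*y
∂V₁/∂y = 5
Scalar curl = -8*x + 3*y - 5
At (1, 2): -7.

-7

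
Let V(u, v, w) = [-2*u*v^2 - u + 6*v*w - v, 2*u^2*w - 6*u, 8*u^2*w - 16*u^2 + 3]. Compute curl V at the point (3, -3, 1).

(∇×V)₁ = ∂V₃/∂v − ∂V₂/∂w = -2*u^2
(∇×V)₂ = ∂V₁/∂w − ∂V₃/∂u = -16*u*w + 32*u + 6*v
(∇×V)₃ = ∂V₂/∂u − ∂V₁/∂v = 4*u*v + 4*u*w - 6*w - 5
∇×V = (-2*u^2, -16*u*w + 32*u + 6*v, 4*u*v + 4*u*w - 6*w - 5)
At (3, -3, 1): (-18, 30, -35).

(-18, 30, -35)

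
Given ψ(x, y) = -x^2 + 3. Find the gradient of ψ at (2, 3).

(-4, 0)

∂ψ/∂x = -2*x
∂ψ/∂y = 0
∇ψ = (-2*x, 0)
At (2, 3): (-4, 0).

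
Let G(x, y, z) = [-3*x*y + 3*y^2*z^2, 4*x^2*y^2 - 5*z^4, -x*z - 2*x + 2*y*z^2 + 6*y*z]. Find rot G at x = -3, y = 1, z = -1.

(∇×G)₁ = ∂G₃/∂y − ∂G₂/∂z = 20*z^3 + 2*z^2 + 6*z
(∇×G)₂ = ∂G₁/∂z − ∂G₃/∂x = 6*y^2*z + z + 2
(∇×G)₃ = ∂G₂/∂x − ∂G₁/∂y = 8*x*y^2 + 3*x - 6*y*z^2
∇×G = (20*z^3 + 2*z^2 + 6*z, 6*y^2*z + z + 2, 8*x*y^2 + 3*x - 6*y*z^2)
At (-3, 1, -1): (-24, -5, -39).

(-24, -5, -39)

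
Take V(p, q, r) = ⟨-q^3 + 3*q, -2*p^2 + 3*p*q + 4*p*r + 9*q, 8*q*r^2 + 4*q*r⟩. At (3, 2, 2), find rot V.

(28, 0, 11)

(∇×V)₁ = ∂V₃/∂q − ∂V₂/∂r = -4*p + 8*r^2 + 4*r
(∇×V)₂ = ∂V₁/∂r − ∂V₃/∂p = 0
(∇×V)₃ = ∂V₂/∂p − ∂V₁/∂q = -4*p + 3*q^2 + 3*q + 4*r - 3
∇×V = (-4*p + 8*r^2 + 4*r, 0, -4*p + 3*q^2 + 3*q + 4*r - 3)
At (3, 2, 2): (28, 0, 11).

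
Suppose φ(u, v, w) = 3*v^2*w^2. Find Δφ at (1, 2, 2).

48

∂²φ/∂u² = 0
∂²φ/∂v² = 6*w^2
∂²φ/∂w² = 6*v^2
∇²φ = 6*v^2 + 6*w^2
At (1, 2, 2): 48.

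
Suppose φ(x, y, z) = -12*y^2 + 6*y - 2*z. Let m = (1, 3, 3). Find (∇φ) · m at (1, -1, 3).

∂φ/∂x = 0
∂φ/∂y = -24*y + 6
∂φ/∂z = -2
∇φ at (1, -1, 3) = (0, 30, -2)
∇φ · m = (0)(1) + (30)(3) + (-2)(3) = 84

84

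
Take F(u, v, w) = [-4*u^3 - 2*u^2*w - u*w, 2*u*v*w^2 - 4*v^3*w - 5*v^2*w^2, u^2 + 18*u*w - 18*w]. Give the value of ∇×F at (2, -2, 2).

(∇×F)₁ = ∂F₃/∂v − ∂F₂/∂w = -4*u*v*w + 4*v^3 + 10*v^2*w
(∇×F)₂ = ∂F₁/∂w − ∂F₃/∂u = -2*u^2 - 3*u - 18*w
(∇×F)₃ = ∂F₂/∂u − ∂F₁/∂v = 2*v*w^2
∇×F = (-4*u*v*w + 4*v^3 + 10*v^2*w, -2*u^2 - 3*u - 18*w, 2*v*w^2)
At (2, -2, 2): (80, -50, -16).

(80, -50, -16)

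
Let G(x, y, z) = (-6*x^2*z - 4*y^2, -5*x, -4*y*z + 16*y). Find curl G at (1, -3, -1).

(20, -6, -29)

(∇×G)₁ = ∂G₃/∂y − ∂G₂/∂z = -4*z + 16
(∇×G)₂ = ∂G₁/∂z − ∂G₃/∂x = -6*x^2
(∇×G)₃ = ∂G₂/∂x − ∂G₁/∂y = 8*y - 5
∇×G = (-4*z + 16, -6*x^2, 8*y - 5)
At (1, -3, -1): (20, -6, -29).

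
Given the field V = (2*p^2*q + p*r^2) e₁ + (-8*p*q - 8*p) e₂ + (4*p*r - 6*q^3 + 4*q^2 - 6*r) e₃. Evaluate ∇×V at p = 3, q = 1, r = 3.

(-10, 6, -34)

(∇×V)₁ = ∂V₃/∂q − ∂V₂/∂r = -18*q^2 + 8*q
(∇×V)₂ = ∂V₁/∂r − ∂V₃/∂p = 2*p*r - 4*r
(∇×V)₃ = ∂V₂/∂p − ∂V₁/∂q = -2*p^2 - 8*q - 8
∇×V = (-18*q^2 + 8*q, 2*p*r - 4*r, -2*p^2 - 8*q - 8)
At (3, 1, 3): (-10, 6, -34).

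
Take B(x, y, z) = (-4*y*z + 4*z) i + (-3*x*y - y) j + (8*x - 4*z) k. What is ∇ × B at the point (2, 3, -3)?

(∇×B)₁ = ∂B₃/∂y − ∂B₂/∂z = 0
(∇×B)₂ = ∂B₁/∂z − ∂B₃/∂x = -4*y - 4
(∇×B)₃ = ∂B₂/∂x − ∂B₁/∂y = -3*y + 4*z
∇×B = (0, -4*y - 4, -3*y + 4*z)
At (2, 3, -3): (0, -16, -21).

(0, -16, -21)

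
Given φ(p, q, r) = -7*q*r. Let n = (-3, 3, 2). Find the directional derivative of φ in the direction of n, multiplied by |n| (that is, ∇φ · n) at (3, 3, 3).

-105

∂φ/∂p = 0
∂φ/∂q = -7*r
∂φ/∂r = -7*q
∇φ at (3, 3, 3) = (0, -21, -21)
∇φ · n = (0)(-3) + (-21)(3) + (-21)(2) = -105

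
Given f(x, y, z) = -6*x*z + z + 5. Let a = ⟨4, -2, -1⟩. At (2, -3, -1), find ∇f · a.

35

∂f/∂x = -6*z
∂f/∂y = 0
∂f/∂z = -6*x + 1
∇f at (2, -3, -1) = (6, 0, -11)
∇f · a = (6)(4) + (0)(-2) + (-11)(-1) = 35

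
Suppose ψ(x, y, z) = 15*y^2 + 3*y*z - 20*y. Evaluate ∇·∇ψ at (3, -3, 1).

∂²ψ/∂x² = 0
∂²ψ/∂y² = 30
∂²ψ/∂z² = 0
∇²ψ = 30
At (3, -3, 1): 30.

30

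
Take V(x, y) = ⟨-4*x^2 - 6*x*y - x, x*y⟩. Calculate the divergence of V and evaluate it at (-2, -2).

∂V₁/∂x = -8*x - 6*y - 1
∂V₂/∂y = x
∇·V = -7*x - 6*y - 1
At (-2, -2): 25.

25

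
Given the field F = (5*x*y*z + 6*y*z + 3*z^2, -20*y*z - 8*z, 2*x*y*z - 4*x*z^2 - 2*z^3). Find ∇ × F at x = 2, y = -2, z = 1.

(∇×F)₁ = ∂F₃/∂y − ∂F₂/∂z = 2*x*z + 20*y + 8
(∇×F)₂ = ∂F₁/∂z − ∂F₃/∂x = 5*x*y - 2*y*z + 6*y + 4*z^2 + 6*z
(∇×F)₃ = ∂F₂/∂x − ∂F₁/∂y = -5*x*z - 6*z
∇×F = (2*x*z + 20*y + 8, 5*x*y - 2*y*z + 6*y + 4*z^2 + 6*z, -5*x*z - 6*z)
At (2, -2, 1): (-28, -18, -16).

(-28, -18, -16)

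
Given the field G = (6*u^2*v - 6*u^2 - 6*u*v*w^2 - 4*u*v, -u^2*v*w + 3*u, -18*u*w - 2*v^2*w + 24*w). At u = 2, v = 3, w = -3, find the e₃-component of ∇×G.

131

(∇×G)_3 = ∂G₂/∂u − ∂G₁/∂v
= -2*u*v*w + 3 − (6*u^2 - 6*u*w^2 - 4*u)
= -6*u^2 - 2*u*v*w + 6*u*w^2 + 4*u + 3
At (2, 3, -3): 131.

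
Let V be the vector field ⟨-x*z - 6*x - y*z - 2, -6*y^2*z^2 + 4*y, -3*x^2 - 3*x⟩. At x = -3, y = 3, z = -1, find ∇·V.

∂V₁/∂x = -z - 6
∂V₂/∂y = -12*y*z^2 + 4
∂V₃/∂z = 0
∇·V = -12*y*z^2 - z - 2
At (-3, 3, -1): -37.

-37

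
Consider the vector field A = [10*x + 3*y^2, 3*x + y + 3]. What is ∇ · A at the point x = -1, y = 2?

∂A₁/∂x = 10
∂A₂/∂y = 1
∇·A = 11
At (-1, 2): 11.

11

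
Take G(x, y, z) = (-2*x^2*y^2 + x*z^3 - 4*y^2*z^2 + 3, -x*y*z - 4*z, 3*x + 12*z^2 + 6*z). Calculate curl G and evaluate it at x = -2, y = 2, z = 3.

(0, -153, 170)

(∇×G)₁ = ∂G₃/∂y − ∂G₂/∂z = x*y + 4
(∇×G)₂ = ∂G₁/∂z − ∂G₃/∂x = 3*x*z^2 - 8*y^2*z - 3
(∇×G)₃ = ∂G₂/∂x − ∂G₁/∂y = 4*x^2*y + 8*y*z^2 - y*z
∇×G = (x*y + 4, 3*x*z^2 - 8*y^2*z - 3, 4*x^2*y + 8*y*z^2 - y*z)
At (-2, 2, 3): (0, -153, 170).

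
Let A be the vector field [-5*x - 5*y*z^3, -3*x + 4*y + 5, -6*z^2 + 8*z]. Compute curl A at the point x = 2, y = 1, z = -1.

(0, -15, -8)

(∇×A)₁ = ∂A₃/∂y − ∂A₂/∂z = 0
(∇×A)₂ = ∂A₁/∂z − ∂A₃/∂x = -15*y*z^2
(∇×A)₃ = ∂A₂/∂x − ∂A₁/∂y = 5*z^3 - 3
∇×A = (0, -15*y*z^2, 5*z^3 - 3)
At (2, 1, -1): (0, -15, -8).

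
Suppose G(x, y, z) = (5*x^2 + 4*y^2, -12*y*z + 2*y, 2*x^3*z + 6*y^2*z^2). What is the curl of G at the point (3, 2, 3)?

(∇×G)₁ = ∂G₃/∂y − ∂G₂/∂z = 12*y*z^2 + 12*y
(∇×G)₂ = ∂G₁/∂z − ∂G₃/∂x = -6*x^2*z
(∇×G)₃ = ∂G₂/∂x − ∂G₁/∂y = -8*y
∇×G = (12*y*z^2 + 12*y, -6*x^2*z, -8*y)
At (3, 2, 3): (240, -162, -16).

(240, -162, -16)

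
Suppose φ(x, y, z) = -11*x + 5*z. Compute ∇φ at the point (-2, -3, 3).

∂φ/∂x = -11
∂φ/∂y = 0
∂φ/∂z = 5
∇φ = (-11, 0, 5)
At (-2, -3, 3): (-11, 0, 5).

(-11, 0, 5)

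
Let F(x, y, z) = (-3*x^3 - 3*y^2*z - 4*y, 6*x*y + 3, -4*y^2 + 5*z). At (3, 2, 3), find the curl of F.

(∇×F)₁ = ∂F₃/∂y − ∂F₂/∂z = -8*y
(∇×F)₂ = ∂F₁/∂z − ∂F₃/∂x = -3*y^2
(∇×F)₃ = ∂F₂/∂x − ∂F₁/∂y = 6*y*z + 6*y + 4
∇×F = (-8*y, -3*y^2, 6*y*z + 6*y + 4)
At (3, 2, 3): (-16, -12, 52).

(-16, -12, 52)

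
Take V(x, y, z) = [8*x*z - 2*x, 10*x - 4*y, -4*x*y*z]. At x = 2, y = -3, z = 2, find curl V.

(∇×V)₁ = ∂V₃/∂y − ∂V₂/∂z = -4*x*z
(∇×V)₂ = ∂V₁/∂z − ∂V₃/∂x = 8*x + 4*y*z
(∇×V)₃ = ∂V₂/∂x − ∂V₁/∂y = 10
∇×V = (-4*x*z, 8*x + 4*y*z, 10)
At (2, -3, 2): (-16, -8, 10).

(-16, -8, 10)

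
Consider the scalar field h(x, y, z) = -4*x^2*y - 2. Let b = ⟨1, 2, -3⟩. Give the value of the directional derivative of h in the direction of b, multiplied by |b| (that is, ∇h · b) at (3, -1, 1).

∂h/∂x = -8*x*y
∂h/∂y = -4*x^2
∂h/∂z = 0
∇h at (3, -1, 1) = (24, -36, 0)
∇h · b = (24)(1) + (-36)(2) + (0)(-3) = -48

-48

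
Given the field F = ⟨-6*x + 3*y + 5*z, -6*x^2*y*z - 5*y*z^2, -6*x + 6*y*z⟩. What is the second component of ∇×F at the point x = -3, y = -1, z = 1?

11

(∇×F)_2 = ∂F₁/∂z − ∂F₃/∂x
= 5 − (-6)
= 11
At (-3, -1, 1): 11.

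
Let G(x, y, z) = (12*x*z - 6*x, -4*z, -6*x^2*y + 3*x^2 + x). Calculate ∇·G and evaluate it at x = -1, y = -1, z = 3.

30

∂G₁/∂x = 12*z - 6
∂G₂/∂y = 0
∂G₃/∂z = 0
∇·G = 12*z - 6
At (-1, -1, 3): 30.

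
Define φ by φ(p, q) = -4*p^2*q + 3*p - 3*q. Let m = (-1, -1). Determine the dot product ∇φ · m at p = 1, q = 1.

∂φ/∂p = -8*p*q + 3
∂φ/∂q = -4*p^2 - 3
∇φ at (1, 1) = (-5, -7)
∇φ · m = (-5)(-1) + (-7)(-1) = 12

12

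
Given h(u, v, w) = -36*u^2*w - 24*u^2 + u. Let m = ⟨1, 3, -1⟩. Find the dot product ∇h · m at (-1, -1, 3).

301

∂h/∂u = -72*u*w - 48*u + 1
∂h/∂v = 0
∂h/∂w = -36*u^2
∇h at (-1, -1, 3) = (265, 0, -36)
∇h · m = (265)(1) + (0)(3) + (-36)(-1) = 301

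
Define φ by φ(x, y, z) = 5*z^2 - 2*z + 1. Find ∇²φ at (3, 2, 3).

∂²φ/∂x² = 0
∂²φ/∂y² = 0
∂²φ/∂z² = 10
∇²φ = 10
At (3, 2, 3): 10.

10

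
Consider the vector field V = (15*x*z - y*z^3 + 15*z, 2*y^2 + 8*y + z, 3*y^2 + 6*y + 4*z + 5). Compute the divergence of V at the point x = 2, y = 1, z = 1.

∂V₁/∂x = 15*z
∂V₂/∂y = 4*y + 8
∂V₃/∂z = 4
∇·V = 4*y + 15*z + 12
At (2, 1, 1): 31.

31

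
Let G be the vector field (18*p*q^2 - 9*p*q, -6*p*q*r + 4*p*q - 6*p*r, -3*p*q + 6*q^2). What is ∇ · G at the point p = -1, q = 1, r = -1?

∂G₁/∂p = 18*q^2 - 9*q
∂G₂/∂q = -6*p*r + 4*p
∂G₃/∂r = 0
∇·G = -6*p*r + 4*p + 18*q^2 - 9*q
At (-1, 1, -1): -1.

-1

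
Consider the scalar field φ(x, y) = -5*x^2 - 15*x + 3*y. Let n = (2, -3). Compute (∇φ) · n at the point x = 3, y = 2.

-99

∂φ/∂x = -10*x - 15
∂φ/∂y = 3
∇φ at (3, 2) = (-45, 3)
∇φ · n = (-45)(2) + (3)(-3) = -99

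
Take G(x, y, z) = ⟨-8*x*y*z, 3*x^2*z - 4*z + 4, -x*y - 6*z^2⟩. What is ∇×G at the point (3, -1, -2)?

(-26, 23, -84)

(∇×G)₁ = ∂G₃/∂y − ∂G₂/∂z = -3*x^2 - x + 4
(∇×G)₂ = ∂G₁/∂z − ∂G₃/∂x = -8*x*y + y
(∇×G)₃ = ∂G₂/∂x − ∂G₁/∂y = 14*x*z
∇×G = (-3*x^2 - x + 4, -8*x*y + y, 14*x*z)
At (3, -1, -2): (-26, 23, -84).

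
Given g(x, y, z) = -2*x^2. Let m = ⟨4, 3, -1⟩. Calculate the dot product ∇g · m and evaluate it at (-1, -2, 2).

16

∂g/∂x = -4*x
∂g/∂y = 0
∂g/∂z = 0
∇g at (-1, -2, 2) = (4, 0, 0)
∇g · m = (4)(4) + (0)(3) + (0)(-1) = 16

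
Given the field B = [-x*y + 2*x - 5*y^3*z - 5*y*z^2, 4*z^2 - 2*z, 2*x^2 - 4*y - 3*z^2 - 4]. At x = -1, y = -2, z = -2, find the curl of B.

(14, 4, -101)

(∇×B)₁ = ∂B₃/∂y − ∂B₂/∂z = -8*z - 2
(∇×B)₂ = ∂B₁/∂z − ∂B₃/∂x = -4*x - 5*y^3 - 10*y*z
(∇×B)₃ = ∂B₂/∂x − ∂B₁/∂y = x + 15*y^2*z + 5*z^2
∇×B = (-8*z - 2, -4*x - 5*y^3 - 10*y*z, x + 15*y^2*z + 5*z^2)
At (-1, -2, -2): (14, 4, -101).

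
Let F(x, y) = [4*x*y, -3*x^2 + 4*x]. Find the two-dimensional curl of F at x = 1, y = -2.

∂F₂/∂x = -6*x + 4
∂F₁/∂y = 4*x
Scalar curl = -10*x + 4
At (1, -2): -6.

-6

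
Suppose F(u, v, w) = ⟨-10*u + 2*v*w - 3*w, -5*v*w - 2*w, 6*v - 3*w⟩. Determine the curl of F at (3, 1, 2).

(13, -1, -4)

(∇×F)₁ = ∂F₃/∂v − ∂F₂/∂w = 5*v + 8
(∇×F)₂ = ∂F₁/∂w − ∂F₃/∂u = 2*v - 3
(∇×F)₃ = ∂F₂/∂u − ∂F₁/∂v = -2*w
∇×F = (5*v + 8, 2*v - 3, -2*w)
At (3, 1, 2): (13, -1, -4).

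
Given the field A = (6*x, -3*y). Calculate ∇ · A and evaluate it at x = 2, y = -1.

∂A₁/∂x = 6
∂A₂/∂y = -3
∇·A = 3
At (2, -1): 3.

3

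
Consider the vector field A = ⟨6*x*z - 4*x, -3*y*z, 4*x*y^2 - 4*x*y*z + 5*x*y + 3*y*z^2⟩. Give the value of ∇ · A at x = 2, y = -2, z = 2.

∂A₁/∂x = 6*z - 4
∂A₂/∂y = -3*z
∂A₃/∂z = -4*x*y + 6*y*z
∇·A = -4*x*y + 6*y*z + 3*z - 4
At (2, -2, 2): -6.

-6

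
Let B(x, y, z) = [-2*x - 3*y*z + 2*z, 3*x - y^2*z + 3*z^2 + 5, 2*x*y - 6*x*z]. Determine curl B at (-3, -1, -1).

(∇×B)₁ = ∂B₃/∂y − ∂B₂/∂z = 2*x + y^2 - 6*z
(∇×B)₂ = ∂B₁/∂z − ∂B₃/∂x = -5*y + 6*z + 2
(∇×B)₃ = ∂B₂/∂x − ∂B₁/∂y = 3*z + 3
∇×B = (2*x + y^2 - 6*z, -5*y + 6*z + 2, 3*z + 3)
At (-3, -1, -1): (1, 1, 0).

(1, 1, 0)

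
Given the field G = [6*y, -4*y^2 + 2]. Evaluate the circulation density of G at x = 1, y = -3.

∂G₂/∂x = 0
∂G₁/∂y = 6
Scalar curl = -6
At (1, -3): -6.

-6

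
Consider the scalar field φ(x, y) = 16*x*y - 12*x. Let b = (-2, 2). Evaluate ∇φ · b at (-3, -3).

∂φ/∂x = 16*y - 12
∂φ/∂y = 16*x
∇φ at (-3, -3) = (-60, -48)
∇φ · b = (-60)(-2) + (-48)(2) = 24

24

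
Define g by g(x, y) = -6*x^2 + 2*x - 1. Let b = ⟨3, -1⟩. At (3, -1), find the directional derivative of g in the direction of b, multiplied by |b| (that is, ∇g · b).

∂g/∂x = -12*x + 2
∂g/∂y = 0
∇g at (3, -1) = (-34, 0)
∇g · b = (-34)(3) + (0)(-1) = -102

-102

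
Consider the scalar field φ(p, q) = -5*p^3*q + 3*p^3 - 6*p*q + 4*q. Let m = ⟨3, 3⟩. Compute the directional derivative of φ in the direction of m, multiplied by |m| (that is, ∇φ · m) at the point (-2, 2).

∂φ/∂p = -15*p^2*q + 9*p^2 - 6*q
∂φ/∂q = -5*p^3 - 6*p + 4
∇φ at (-2, 2) = (-96, 56)
∇φ · m = (-96)(3) + (56)(3) = -120

-120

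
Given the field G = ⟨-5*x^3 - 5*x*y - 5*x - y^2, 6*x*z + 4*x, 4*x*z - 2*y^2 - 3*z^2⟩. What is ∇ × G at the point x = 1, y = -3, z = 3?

(∇×G)₁ = ∂G₃/∂y − ∂G₂/∂z = -6*x - 4*y
(∇×G)₂ = ∂G₁/∂z − ∂G₃/∂x = -4*z
(∇×G)₃ = ∂G₂/∂x − ∂G₁/∂y = 5*x + 2*y + 6*z + 4
∇×G = (-6*x - 4*y, -4*z, 5*x + 2*y + 6*z + 4)
At (1, -3, 3): (6, -12, 21).

(6, -12, 21)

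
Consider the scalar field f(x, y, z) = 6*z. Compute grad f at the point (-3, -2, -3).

∂f/∂x = 0
∂f/∂y = 0
∂f/∂z = 6
∇f = (0, 0, 6)
At (-3, -2, -3): (0, 0, 6).

(0, 0, 6)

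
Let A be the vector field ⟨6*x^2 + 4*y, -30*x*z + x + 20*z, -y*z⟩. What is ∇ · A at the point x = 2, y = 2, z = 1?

∂A₁/∂x = 12*x
∂A₂/∂y = 0
∂A₃/∂z = -y
∇·A = 12*x - y
At (2, 2, 1): 22.

22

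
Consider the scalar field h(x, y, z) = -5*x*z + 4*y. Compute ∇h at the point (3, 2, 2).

(-10, 4, -15)

∂h/∂x = -5*z
∂h/∂y = 4
∂h/∂z = -5*x
∇h = (-5*z, 4, -5*x)
At (3, 2, 2): (-10, 4, -15).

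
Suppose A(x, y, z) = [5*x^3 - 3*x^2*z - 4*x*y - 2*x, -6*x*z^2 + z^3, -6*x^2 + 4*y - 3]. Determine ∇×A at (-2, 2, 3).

(-95, -36, -62)

(∇×A)₁ = ∂A₃/∂y − ∂A₂/∂z = 12*x*z - 3*z^2 + 4
(∇×A)₂ = ∂A₁/∂z − ∂A₃/∂x = -3*x^2 + 12*x
(∇×A)₃ = ∂A₂/∂x − ∂A₁/∂y = 4*x - 6*z^2
∇×A = (12*x*z - 3*z^2 + 4, -3*x^2 + 12*x, 4*x - 6*z^2)
At (-2, 2, 3): (-95, -36, -62).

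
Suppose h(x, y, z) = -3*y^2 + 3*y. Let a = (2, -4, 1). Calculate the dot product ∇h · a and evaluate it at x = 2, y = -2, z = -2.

-60

∂h/∂x = 0
∂h/∂y = -6*y + 3
∂h/∂z = 0
∇h at (2, -2, -2) = (0, 15, 0)
∇h · a = (0)(2) + (15)(-4) + (0)(1) = -60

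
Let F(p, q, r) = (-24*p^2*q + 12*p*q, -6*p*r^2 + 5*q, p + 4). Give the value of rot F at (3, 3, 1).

(36, -1, 174)

(∇×F)₁ = ∂F₃/∂q − ∂F₂/∂r = 12*p*r
(∇×F)₂ = ∂F₁/∂r − ∂F₃/∂p = -1
(∇×F)₃ = ∂F₂/∂p − ∂F₁/∂q = 24*p^2 - 12*p - 6*r^2
∇×F = (12*p*r, -1, 24*p^2 - 12*p - 6*r^2)
At (3, 3, 1): (36, -1, 174).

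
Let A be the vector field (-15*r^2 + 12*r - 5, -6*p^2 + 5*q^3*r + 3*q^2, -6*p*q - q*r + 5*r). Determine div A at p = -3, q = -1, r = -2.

-30

∂A₁/∂p = 0
∂A₂/∂q = 15*q^2*r + 6*q
∂A₃/∂r = -q + 5
∇·A = 15*q^2*r + 5*q + 5
At (-3, -1, -2): -30.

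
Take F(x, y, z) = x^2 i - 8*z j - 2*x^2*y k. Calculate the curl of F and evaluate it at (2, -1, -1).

(0, -8, 0)

(∇×F)₁ = ∂F₃/∂y − ∂F₂/∂z = -2*x^2 + 8
(∇×F)₂ = ∂F₁/∂z − ∂F₃/∂x = 4*x*y
(∇×F)₃ = ∂F₂/∂x − ∂F₁/∂y = 0
∇×F = (-2*x^2 + 8, 4*x*y, 0)
At (2, -1, -1): (0, -8, 0).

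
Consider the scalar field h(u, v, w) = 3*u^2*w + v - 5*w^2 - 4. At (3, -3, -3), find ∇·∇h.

∂²h/∂u² = 6*w
∂²h/∂v² = 0
∂²h/∂w² = -10
∇²h = 6*w - 10
At (3, -3, -3): -28.

-28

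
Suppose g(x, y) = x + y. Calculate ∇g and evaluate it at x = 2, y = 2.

∂g/∂x = 1
∂g/∂y = 1
∇g = (1, 1)
At (2, 2): (1, 1).

(1, 1)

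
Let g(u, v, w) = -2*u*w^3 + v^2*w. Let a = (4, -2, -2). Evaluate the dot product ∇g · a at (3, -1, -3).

526

∂g/∂u = -2*w^3
∂g/∂v = 2*v*w
∂g/∂w = -6*u*w^2 + v^2
∇g at (3, -1, -3) = (54, 6, -161)
∇g · a = (54)(4) + (6)(-2) + (-161)(-2) = 526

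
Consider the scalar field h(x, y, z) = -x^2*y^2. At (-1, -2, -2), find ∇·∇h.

∂²h/∂x² = -2*y^2
∂²h/∂y² = -2*x^2
∂²h/∂z² = 0
∇²h = -2*x^2 - 2*y^2
At (-1, -2, -2): -10.

-10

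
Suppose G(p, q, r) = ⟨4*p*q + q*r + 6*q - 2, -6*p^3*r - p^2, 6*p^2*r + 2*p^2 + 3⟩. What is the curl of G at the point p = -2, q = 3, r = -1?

(-48, -13, 79)

(∇×G)₁ = ∂G₃/∂q − ∂G₂/∂r = 6*p^3
(∇×G)₂ = ∂G₁/∂r − ∂G₃/∂p = -12*p*r - 4*p + q
(∇×G)₃ = ∂G₂/∂p − ∂G₁/∂q = -18*p^2*r - 6*p - r - 6
∇×G = (6*p^3, -12*p*r - 4*p + q, -18*p^2*r - 6*p - r - 6)
At (-2, 3, -1): (-48, -13, 79).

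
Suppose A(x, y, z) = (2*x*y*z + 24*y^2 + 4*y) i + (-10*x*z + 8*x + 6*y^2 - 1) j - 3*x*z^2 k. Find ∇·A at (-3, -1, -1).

-28

∂A₁/∂x = 2*y*z
∂A₂/∂y = 12*y
∂A₃/∂z = -6*x*z
∇·A = -6*x*z + 2*y*z + 12*y
At (-3, -1, -1): -28.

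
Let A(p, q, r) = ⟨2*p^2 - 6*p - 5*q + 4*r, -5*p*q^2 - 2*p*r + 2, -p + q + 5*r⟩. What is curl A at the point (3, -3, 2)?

(7, 5, -44)

(∇×A)₁ = ∂A₃/∂q − ∂A₂/∂r = 2*p + 1
(∇×A)₂ = ∂A₁/∂r − ∂A₃/∂p = 5
(∇×A)₃ = ∂A₂/∂p − ∂A₁/∂q = -5*q^2 - 2*r + 5
∇×A = (2*p + 1, 5, -5*q^2 - 2*r + 5)
At (3, -3, 2): (7, 5, -44).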